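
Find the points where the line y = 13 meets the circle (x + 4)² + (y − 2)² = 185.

(−12, 13) and (4, 13)

From the line, y = 13. Substituting:
x² + 8x − 48 = 0
x = 4 or x = −12, giving (4, 13) and (−12, 13).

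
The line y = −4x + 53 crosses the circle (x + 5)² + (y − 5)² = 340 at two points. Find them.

Substitute y = −4x + 53:
17x² − 374x + 1989 = 0  ⟹  x² − 22x + 117 = 0
x = 13 or x = 9, giving (13, 1) and (9, 17).

(9, 17) and (13, 1)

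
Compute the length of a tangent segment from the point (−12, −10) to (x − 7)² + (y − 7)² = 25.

The centre is (7, 7) and r = 5. The square of the distance from P to the centre is 361 + 289 = 650.
By the tangent–radius right angle, tangent length = √(|PO|² − r²) = √625 = 25.

25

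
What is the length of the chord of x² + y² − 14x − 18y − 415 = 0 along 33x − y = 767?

√1090

Centre (7, 9), r² = 545. Perpendicular distance d from centre to line = |−545| / √1090 = 545/√1090.
Chord = 2√(r² − d²) = 2·√(545/2) = √1090.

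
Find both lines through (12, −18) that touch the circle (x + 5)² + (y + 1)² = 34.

Write the tangent as mx − y + (−18 − m·(12)) = 0 and set its distance from the centre to √34:
[m·(−17) − (17)]² = 34(m² + 1)
15m² + 34m + 15 = 0, so m = −5/3 or m = −3/5.
With m = −5/3: 5x + 3y = 6. With m = −3/5: 3x + 5y = −54.

5x + 3y = 6 and 3x + 5y = −54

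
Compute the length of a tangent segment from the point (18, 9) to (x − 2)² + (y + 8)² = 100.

Centre (2, −8), r² = 100. |PO|² = (16)² + (17)² = 545.
Power of the point: PT² = |PO|² − r² = 445, so PT = √445.

√445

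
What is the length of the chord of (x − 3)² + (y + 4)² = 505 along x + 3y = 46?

9√10

Substitute y = (46 − x)/3:
10x² − 170x − 1100 = 0  ⟹  x² − 17x − 110 = 0
x = 22 or x = −5, giving (22, 8) and (−5, 17).
|(22, 8) − (−5, 17)| = √((27)² + (−9)²) = 9√10.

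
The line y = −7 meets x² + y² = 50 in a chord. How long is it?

2

Centre (0, 0), r² = 50. Perpendicular distance d from centre to line = |7| / √1 = 7.
Half the chord is √(r² − d²) = √(1), so the full chord is 2.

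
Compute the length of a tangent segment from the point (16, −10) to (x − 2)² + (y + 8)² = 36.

2√41

With centre O = (2, −8), |OP|² = 200 and r² = 36.
The tangent meets the radius at right angles, so tangent² = |PO|² − r² = 200 − 36 = 164.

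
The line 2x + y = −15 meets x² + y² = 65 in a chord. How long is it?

4√5

Centre (0, 0), r² = 65. Perpendicular distance d from centre to line = |15| / √5 = 15/√5.
Chord = 2√(r² − d²) = 2·√(20) = 4√5.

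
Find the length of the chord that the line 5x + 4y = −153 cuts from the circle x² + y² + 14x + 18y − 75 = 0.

2√41

The distance from (−7, −9) to the line is 82/√41, and r² = 205.
Half the chord is √(r² − d²) = √(41), so the full chord is 2√41.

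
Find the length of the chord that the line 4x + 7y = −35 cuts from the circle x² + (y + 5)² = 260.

From the line, y = (−35 − 4x)/7. Substituting:
65x² − 12740 = 0  ⟹  x² − 196 = 0
x = 14 or x = −14, giving (14, −13) and (−14, 3).
|(14, −13) − (−14, 3)| = √((28)² + (−16)²) = 4√65.

4√65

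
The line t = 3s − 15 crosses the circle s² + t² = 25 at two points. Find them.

Express t = 3s − 15 and substitute into the circle:
10s² − 90s + 200 = 0  ⟹  s² − 9s + 20 = 0
s = 5 or s = 4, giving (5, 0) and (4, −3).

(4, −3) and (5, 0)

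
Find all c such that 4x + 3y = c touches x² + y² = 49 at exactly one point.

The line touches the circle iff its distance from (0, 0) is 7:
|4·0 + 3·0 − c| / √25 = 7
|c| = 7·5, so c = 35 or c = −35.

c = −35 or c = 35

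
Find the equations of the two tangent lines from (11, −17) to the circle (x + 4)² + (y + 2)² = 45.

x + 2y = −23 and 2x + y = 5

Let a tangent through (11, −17) have slope m. Its distance from (−4, −2) must equal 3√5:
(−15m − (15))² = 45(m² + 1)
2m² + 5m + 2 = 0, so m = −1/2 or m = −2.
With m = −1/2: x + 2y = −23. With m = −2: 2x + y = 5.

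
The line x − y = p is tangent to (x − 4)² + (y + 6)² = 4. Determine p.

The line touches the circle iff its distance from (4, −6) is 2:
|1·4 − 1·(−6) − p| / √2 = 2
|p − (10)| = 2√2.

p = 10 ± 2√2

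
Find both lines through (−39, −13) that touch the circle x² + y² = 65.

4x − 7y = −65 and x − 8y = 65

Write the tangent as mx − y + (−13 − m·(−39)) = 0 and set its distance from the centre to √65:
[m·(39) − (13)]² = 65(m² + 1)
56m² − 39m + 4 = 0, so m = 4/7 or m = 1/8.
With m = 4/7: 4x − 7y = −65. With m = 1/8: x − 8y = 65.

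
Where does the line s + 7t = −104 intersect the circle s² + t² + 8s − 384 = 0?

(−20, −12) and (8, −16)

From the line, t = (−104 − s)/7. Substituting:
50s² + 600s − 8000 = 0  ⟹  s² + 12s − 160 = 0
s = 8 or s = −20, giving (8, −16) and (−20, −12).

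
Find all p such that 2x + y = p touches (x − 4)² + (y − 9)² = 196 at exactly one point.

Tangency holds when the distance from the centre (4, 9) to the line equals the radius 14:
|2·4 + 1·9 − p| / √5 = 14
|p − (17)| = 14√5.

p = 17 ± 14√5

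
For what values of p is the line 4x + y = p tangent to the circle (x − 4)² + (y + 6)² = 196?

p = 10 ± 14√17

For a tangent, require d(centre, line) = r = 14.
|4·4 + 1·(−6) − p| / √17 = 14
|p − (10)| = 14√17.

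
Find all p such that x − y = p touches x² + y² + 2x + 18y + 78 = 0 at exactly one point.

Tangency holds when the distance from the centre (−1, −9) to the line equals the radius 2:
|1·(−1) − 1·(−9) − p| / √2 = 2
|p − (8)| = 2√2.

p = 8 ± 2√2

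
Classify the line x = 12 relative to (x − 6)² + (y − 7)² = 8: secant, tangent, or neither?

neither

Centre (6, 7), r² = 8. Distance² from centre to line = (−6)² = 36.
Since d² > r², the line lies outside the circle.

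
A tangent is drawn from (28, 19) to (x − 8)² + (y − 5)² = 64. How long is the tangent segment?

2√133

The centre is (8, 5) and r = 8. The square of the distance from P to the centre is 400 + 196 = 596.
The tangent meets the radius at right angles, so tangent² = |PO|² − r² = 596 − 64 = 532.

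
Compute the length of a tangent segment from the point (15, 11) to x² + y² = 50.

Centre (0, 0), r² = 50. |PO|² = (15)² + (11)² = 346.
Power of the point: PT² = |PO|² − r² = 296, so PT = 2√74.

2√74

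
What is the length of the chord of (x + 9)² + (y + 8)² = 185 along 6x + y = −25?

Substitute y = −6x − 25:
37x² + 222x + 185 = 0  ⟹  x² + 6x + 5 = 0
x = −1 or x = −5, giving (−1, −19) and (−5, 5).
|(−1, −19) − (−5, 5)| = √((4)² + (−24)²) = 4√37.

4√37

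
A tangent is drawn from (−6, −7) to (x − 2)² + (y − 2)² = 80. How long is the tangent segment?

Centre (2, 2), r² = 80. |PO|² = (−8)² + (−9)² = 145.
By the tangent–radius right angle, tangent length = √(|PO|² − r²) = √65.

√65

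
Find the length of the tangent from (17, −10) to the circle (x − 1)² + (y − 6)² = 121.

Centre (1, 6), r² = 121. |PO|² = (16)² + (−16)² = 512.
By the tangent–radius right angle, tangent length = √(|PO|² − r²) = √391.

√391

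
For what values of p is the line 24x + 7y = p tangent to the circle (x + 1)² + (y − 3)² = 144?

p = −303 or p = 297

For a tangent, require d(centre, line) = r = 12.
|24·(−1) + 7·3 − p| / √625 = 12
|p − (−3)| = 12·25, so p = 297 or p = −303.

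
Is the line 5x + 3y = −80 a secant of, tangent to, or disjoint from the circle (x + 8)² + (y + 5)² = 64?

secant

Centre (−8, −5), r² = 64. Distance² from centre to line = (25)²/34 = 625/34.
Since d² < r², the line cuts the circle twice.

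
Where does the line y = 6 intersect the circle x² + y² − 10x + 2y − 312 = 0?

(−12, 6) and (22, 6)

Express y = 6 and substitute into the circle:
x² − 10x − 264 = 0
x = 22 or x = −12, giving (22, 6) and (−12, 6).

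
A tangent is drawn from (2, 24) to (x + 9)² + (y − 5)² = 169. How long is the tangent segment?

Centre (−9, 5), r² = 169. |PO|² = (11)² + (19)² = 482.
The tangent meets the radius at right angles, so tangent² = |PO|² − r² = 482 − 169 = 313.

√313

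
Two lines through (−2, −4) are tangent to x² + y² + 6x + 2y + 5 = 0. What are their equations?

2x − y = 0 and x + 2y = −10

A line y − (−4) = m(x − (−2)) is tangent when its distance from (−3, −1) is √5:
[m·(−1) − (3)]² = 5(m² + 1)
2m² − 3m − 2 = 0, so m = 2 or m = −1/2.
Through (−2, −4) these give 2x − y = 0 and x + 2y = −10.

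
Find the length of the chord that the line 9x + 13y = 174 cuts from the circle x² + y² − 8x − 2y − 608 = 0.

15√10

The distance from (4, 1) to the line is 125/√250, and r² = 625.
Chord = 2√(r² − d²) = 2·√(1125/2) = 15√10.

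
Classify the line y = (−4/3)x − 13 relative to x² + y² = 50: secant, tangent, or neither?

neither

Centre (0, 0), r² = 50. Distance² from centre to line = (39)²/25 = 1521/25.
Since d² > r², the line lies outside the circle.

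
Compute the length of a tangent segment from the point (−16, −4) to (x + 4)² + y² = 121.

√39

Centre (−4, 0), r² = 121. |PO|² = (−12)² + (−4)² = 160.
Power of the point: PT² = |PO|² − r² = 39, so PT = √39.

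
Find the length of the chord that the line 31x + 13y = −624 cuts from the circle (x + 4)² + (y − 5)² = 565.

Express y = (−624 − 31x)/13 and substitute into the circle:
1130x² + 44070x + 381940 = 0  ⟹  x² + 39x + 338 = 0
x = −13 or x = −26, giving (−13, −17) and (−26, 14).
Chord length = distance between (−13, −17) and (−26, 14) = √1130 = √1130.

√1130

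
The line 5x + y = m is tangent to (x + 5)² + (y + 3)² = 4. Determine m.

m = −28 ± 2√26

For a tangent, require d(centre, line) = r = 2.
|5·(−5) + 1·(−3) − m| / √26 = 2
|m − (−28)| = 2√26.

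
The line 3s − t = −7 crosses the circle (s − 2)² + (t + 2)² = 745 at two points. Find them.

(−11, −26) and (6, 25)

Substitute t = 3s + 7:
10s² + 50s − 660 = 0  ⟹  s² + 5s − 66 = 0
s = 6 or s = −11, giving (6, 25) and (−11, −26).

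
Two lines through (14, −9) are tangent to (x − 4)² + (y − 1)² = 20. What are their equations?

Write the tangent as mx − y + (−9 − m·(14)) = 0 and set its distance from the centre to 2√5:
[m·(−10) − (10)]² = 20(m² + 1)
2m² + 5m + 2 = 0, so m = −1/2 or m = −2.
Through (14, −9) these give x + 2y = −4 and 2x + y = 19.

x + 2y = −4 and 2x + y = 19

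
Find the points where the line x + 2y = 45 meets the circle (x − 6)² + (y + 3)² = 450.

(9, 18) and (21, 12)

Express y = (45 − x)/2 and substitute into the circle:
5x² − 150x + 945 = 0  ⟹  x² − 30x + 189 = 0
x = 21 or x = 9, giving (21, 12) and (9, 18).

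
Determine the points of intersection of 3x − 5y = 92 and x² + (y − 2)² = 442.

Express y = (−92 + 3x)/5 and substitute into the circle:
34x² − 612x − 646 = 0  ⟹  x² − 18x − 19 = 0
x = 19 or x = −1, giving (19, −7) and (−1, −19).

(−1, −19) and (19, −7)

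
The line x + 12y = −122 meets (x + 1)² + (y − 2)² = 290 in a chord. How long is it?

The distance from (−1, 2) to the line is 145/√145, and r² = 290.
Half the chord is √(r² − d²) = √(145), so the full chord is 2√145.

2√145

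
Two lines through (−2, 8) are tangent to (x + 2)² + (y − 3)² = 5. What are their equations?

Let a tangent through (−2, 8) have slope m. Its distance from (−2, 3) must equal √5:
(0m − (−5))² = 5(m² + 1)
m² − 4 = 0, so m = −2 or m = 2.
Through (−2, 8) these give 2x + y = 4 and 2x − y = −12.

2x + y = 4 and 2x − y = −12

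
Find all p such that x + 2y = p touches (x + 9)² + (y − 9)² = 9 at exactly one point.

p = 9 ± 3√5

Tangency holds when the distance from the centre (−9, 9) to the line equals the radius 3:
|1·(−9) + 2·9 − p| / √5 = 3
|p − (9)| = 3√5.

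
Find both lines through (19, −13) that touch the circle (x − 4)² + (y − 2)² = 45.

Let a tangent through (19, −13) have slope m. Its distance from (4, 2) must equal 3√5:
[m·(−15) − (15)]² = 45(m² + 1)
2m² + 5m + 2 = 0, so m = −2 or m = −1/2.
With m = −2: 2x + y = 25. With m = −1/2: x + 2y = −7.

2x + y = 25 and x + 2y = −7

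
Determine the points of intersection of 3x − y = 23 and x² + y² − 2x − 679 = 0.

Substitute y = 3x − 23:
10x² − 140x − 150 = 0  ⟹  x² − 14x − 15 = 0
x = 15 or x = −1, giving (15, 22) and (−1, −26).

(−1, −26) and (15, 22)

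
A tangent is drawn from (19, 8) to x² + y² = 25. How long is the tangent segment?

20

With centre O = (0, 0), |OP|² = 425 and r² = 25.
Power of the point: PT² = |PO|² − r² = 400, so PT = 20.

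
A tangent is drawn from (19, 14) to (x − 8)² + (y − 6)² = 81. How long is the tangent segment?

The centre is (8, 6) and r = 9. The square of the distance from P to the centre is 121 + 64 = 185.
Power of the point: PT² = |PO|² − r² = 104, so PT = 2√26.

2√26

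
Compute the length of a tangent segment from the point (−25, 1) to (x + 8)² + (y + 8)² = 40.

√330

The centre is (−8, −8) and r = 2√10. The square of the distance from P to the centre is 289 + 81 = 370.
Power of the point: PT² = |PO|² − r² = 330, so PT = √330.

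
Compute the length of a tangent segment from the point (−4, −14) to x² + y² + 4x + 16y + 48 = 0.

Centre (−2, −8), r² = 20. |PO|² = (−2)² + (−6)² = 40.
Power of the point: PT² = |PO|² − r² = 20, so PT = 2√5.

2√5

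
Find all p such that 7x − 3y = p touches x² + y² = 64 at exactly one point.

p = ±8√58

The line touches the circle iff its distance from (0, 0) is 8:
|7·0 − 3·0 − p| / √58 = 8
|p| = 8√58.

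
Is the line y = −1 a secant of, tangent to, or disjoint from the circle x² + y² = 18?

Substituting the line into the circle gives x² − 17 = 0.
Discriminant = (0)² − 4·1·(−17) = 68 > 0.
Two real roots: the line is a secant.

secant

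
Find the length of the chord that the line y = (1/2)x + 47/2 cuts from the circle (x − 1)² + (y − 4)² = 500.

12√5

The distance from (1, 4) to the line is 40/√5, and r² = 500.
Half the chord is √(r² − d²) = √(180), so the full chord is 12√5.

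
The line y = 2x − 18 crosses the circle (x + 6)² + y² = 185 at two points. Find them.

(5, −8) and (7, −4)

Substitute y = 2x − 18:
5x² − 60x + 175 = 0  ⟹  x² − 12x + 35 = 0
x = 7 or x = 5, giving (7, −4) and (5, −8).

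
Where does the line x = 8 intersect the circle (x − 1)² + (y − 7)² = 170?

(8, −4) and (8, 18)

The line gives x = 8. Substituting into the circle:
y² − 14y − 72 = 0
y = 18 or y = −4, giving (8, 18) and (8, −4).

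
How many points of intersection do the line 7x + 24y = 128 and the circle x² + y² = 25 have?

0

Centre (0, 0), r² = 25. Distance² from centre to line = (−128)²/625 = 16384/625.
Since d² > r², the line lies outside the circle.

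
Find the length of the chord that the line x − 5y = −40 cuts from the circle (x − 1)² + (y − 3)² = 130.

The distance from (1, 3) to the line is 26/√26, and r² = 130.
Half the chord is √(r² − d²) = √(104), so the full chord is 4√26.

4√26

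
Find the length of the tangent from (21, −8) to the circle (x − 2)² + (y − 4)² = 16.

√489

Centre (2, 4), r² = 16. |PO|² = (19)² + (−12)² = 505.
Power of the point: PT² = |PO|² − r² = 489, so PT = √489.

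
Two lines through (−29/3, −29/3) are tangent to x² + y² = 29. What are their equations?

Write the tangent as mx − y + (−29/3 − m·(−29/3)) = 0 and set its distance from the centre to √29:
[m·(29/3) − (29/3)]² = 29(m² + 1)
10m² − 29m + 10 = 0, so m = 2/5 or m = 5/2.
With m = 2/5: 2x − 5y = 29. With m = 5/2: 5x − 2y = −29.

2x − 5y = 29 and 5x − 2y = −29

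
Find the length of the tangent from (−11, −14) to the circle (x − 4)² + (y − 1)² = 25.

Centre (4, 1), r² = 25. |PO|² = (−15)² + (−15)² = 450.
Power of the point: PT² = |PO|² − r² = 425, so PT = 5√17.

5√17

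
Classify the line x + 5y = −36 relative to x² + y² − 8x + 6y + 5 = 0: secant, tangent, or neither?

d² = (1·4 + 5·(−3) − (−36))²/26 = 625/26; r² = 20.
Since d² > r², the line lies outside the circle.

neither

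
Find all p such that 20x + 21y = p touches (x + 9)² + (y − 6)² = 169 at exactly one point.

Tangency holds when the distance from the centre (−9, 6) to the line equals the radius 13:
|20·(−9) + 21·6 − p| / √841 = 13
|p − (−54)| = 13·29, so p = 323 or p = −431.

p = −431 or p = 323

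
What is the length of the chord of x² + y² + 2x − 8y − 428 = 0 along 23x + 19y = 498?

√890

Centre (−1, 4), r² = 445. Perpendicular distance d from centre to line = |−445| / √890 = 445/√890.
Half the chord is √(r² − d²) = √(445/2), so the full chord is √890.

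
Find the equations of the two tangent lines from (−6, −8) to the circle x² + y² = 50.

Write the tangent as mx − y + (−8 − m·(−6)) = 0 and set its distance from the centre to 5√2:
(6m − (8))² = 50(m² + 1)
7m² + 48m − 7 = 0, so m = −7 or m = 1/7.
Through (−6, −8) these give 7x + y = −50 and x − 7y = 50.

7x + y = −50 and x − 7y = 50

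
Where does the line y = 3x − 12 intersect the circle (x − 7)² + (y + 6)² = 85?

From the line, y = 3x − 12. Substituting:
10x² − 50x = 0  ⟹  x² − 5x = 0
x = 5 or x = 0, giving (5, 3) and (0, −12).

(0, −12) and (5, 3)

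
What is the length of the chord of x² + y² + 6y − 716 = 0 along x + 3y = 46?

13√10

The distance from (0, −3) to the line is 55/√10, and r² = 725.
Half the chord is √(r² − d²) = √(845/2), so the full chord is 13√10.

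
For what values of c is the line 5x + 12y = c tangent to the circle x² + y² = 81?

Tangency holds when the distance from the centre (0, 0) to the line equals the radius 9:
|5·0 + 12·0 − c| / √169 = 9
|c| = 9·13, so c = 117 or c = −117.

c = −117 or c = 117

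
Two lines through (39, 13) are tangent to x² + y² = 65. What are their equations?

4x − 7y = 65 and x − 8y = −65

Write the tangent as mx − y + (13 − m·(39)) = 0 and set its distance from the centre to √65:
(−39m − (−13))² = 65(m² + 1)
56m² − 39m + 4 = 0, so m = 4/7 or m = 1/8.
Through (39, 13) these give 4x − 7y = 65 and x − 8y = −65.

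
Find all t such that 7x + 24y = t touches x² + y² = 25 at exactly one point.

t = −125 or t = 125

For a tangent, require d(centre, line) = r = 5.
|7·0 + 24·0 − t| / √625 = 5
|t| = 5·25, so t = 125 or t = −125.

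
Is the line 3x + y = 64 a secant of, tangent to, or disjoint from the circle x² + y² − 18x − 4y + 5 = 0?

disjoint

Substituting the line into the circle gives 10x² − 390x + 3845 = 0.
Δ = 152100 − 153800 = −1700.
No real roots: the line does not meet the circle.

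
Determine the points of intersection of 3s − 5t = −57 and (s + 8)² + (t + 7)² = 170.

From the line, t = (57 + 3s)/5. Substituting:
34s² + 952s + 5814 = 0  ⟹  s² + 28s + 171 = 0
s = −9 or s = −19, giving (−9, 6) and (−19, 0).

(−19, 0) and (−9, 6)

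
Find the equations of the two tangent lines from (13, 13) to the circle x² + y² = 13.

A line y − (13) = m(x − (13)) is tangent when its distance from (0, 0) is √13:
(−13m − (−13))² = 13(m² + 1)
6m² − 13m + 6 = 0, so m = 3/2 or m = 2/3.
Through (13, 13) these give 3x − 2y = 13 and 2x − 3y = −13.

3x − 2y = 13 and 2x − 3y = −13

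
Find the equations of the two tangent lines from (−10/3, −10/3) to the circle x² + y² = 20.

x + 2y = −10 and 2x + y = −10

A line y − (−10/3) = m(x − (−10/3)) is tangent when its distance from (0, 0) is 2√5:
(10/3m − (10/3))² = 20(m² + 1)
2m² + 5m + 2 = 0, so m = −1/2 or m = −2.
With m = −1/2: x + 2y = −10. With m = −2: 2x + y = −10.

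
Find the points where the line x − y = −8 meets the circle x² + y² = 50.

(−7, 1) and (−1, 7)

Substitute y = x + 8:
2x² + 16x + 14 = 0  ⟹  x² + 8x + 7 = 0
x = −1 or x = −7, giving (−1, 7) and (−7, 1).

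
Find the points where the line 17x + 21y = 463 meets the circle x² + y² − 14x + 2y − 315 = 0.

Substitute y = (463 − 17x)/21:
730x² − 22630x + 94900 = 0  ⟹  x² − 31x + 130 = 0
x = 26 or x = 5, giving (26, 1) and (5, 18).

(5, 18) and (26, 1)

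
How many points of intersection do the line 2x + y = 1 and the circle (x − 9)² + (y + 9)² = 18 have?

d² = (2·9 + 1·(−9) − (1))²/5 = 64/5; r² = 18.
Since d² < r², the line cuts the circle twice.

2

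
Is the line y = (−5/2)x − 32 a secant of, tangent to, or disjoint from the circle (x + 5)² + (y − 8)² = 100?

disjoint

Substituting the line into the circle gives 29x² + 840x + 6100 = 0.
Discriminant = (840)² − 4·29·(6100) = −2000 < 0.
No real roots: the line does not meet the circle.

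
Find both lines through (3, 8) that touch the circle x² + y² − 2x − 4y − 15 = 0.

2x + y = 14 and x − 2y = −13

Let a tangent through (3, 8) have slope m. Its distance from (1, 2) must equal 2√5:
[m·(−2) − (−6)]² = 20(m² + 1)
2m² + 3m − 2 = 0, so m = −2 or m = 1/2.
Through (3, 8) these give 2x + y = 14 and x − 2y = −13.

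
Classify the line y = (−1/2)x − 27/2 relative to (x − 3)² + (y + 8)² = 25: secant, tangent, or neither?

neither

Substituting the line into the circle gives 5x² − 2x + 57 = 0.
Δ = 4 − 1140 = −1136.
No real roots: the line does not meet the circle.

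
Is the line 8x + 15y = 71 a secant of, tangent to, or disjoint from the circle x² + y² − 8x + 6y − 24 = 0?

secant

d² = (8·4 + 15·(−3) − (71))²/289 = 7056/289; r² = 49.
Since d² < r², the line cuts the circle twice.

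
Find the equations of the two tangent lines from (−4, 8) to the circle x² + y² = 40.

x + 3y = 20 and 3x − y = −20

Let a tangent through (−4, 8) have slope m. Its distance from (0, 0) must equal 2√10:
(4m − (−8))² = 40(m² + 1)
3m² − 8m − 3 = 0, so m = −1/3 or m = 3.
With m = −1/3: x + 3y = 20. With m = 3: 3x − y = −20.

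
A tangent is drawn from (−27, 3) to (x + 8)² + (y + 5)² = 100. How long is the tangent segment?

Centre (−8, −5), r² = 100. |PO|² = (−19)² + (8)² = 425.
By the tangent–radius right angle, tangent length = √(|PO|² − r²) = √325 = 5√13.

5√13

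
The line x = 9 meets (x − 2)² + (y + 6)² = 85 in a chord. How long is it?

The line gives x = 9. Substituting into the circle:
y² + 12y = 0
y = 0 or y = −12, giving (9, 0) and (9, −12).
|(9, 0) − (9, −12)| = √((0)² + (12)²) = 12.

12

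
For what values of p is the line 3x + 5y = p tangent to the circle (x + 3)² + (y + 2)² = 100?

Tangency holds when the distance from the centre (−3, −2) to the line equals the radius 10:
|3·(−3) + 5·(−2) − p| / √34 = 10
|p − (−19)| = 10√34.

p = −19 ± 10√34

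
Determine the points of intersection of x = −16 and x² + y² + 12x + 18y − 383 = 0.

The line gives x = −16. Substituting into the circle:
y² + 18y − 319 = 0
y = 11 or y = −29, giving (−16, 11) and (−16, −29).

(−16, −29) and (−16, 11)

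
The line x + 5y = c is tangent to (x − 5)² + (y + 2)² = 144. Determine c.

c = −5 ± 12√26

Tangency holds when the distance from the centre (5, −2) to the line equals the radius 12:
|1·5 + 5·(−2) − c| / √26 = 12
|c − (−5)| = 12√26.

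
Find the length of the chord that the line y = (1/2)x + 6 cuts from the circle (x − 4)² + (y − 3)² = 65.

The distance from (4, 3) to the line is 10/√5, and r² = 65.
Half the chord is √(r² − d²) = √(45), so the full chord is 6√5.

6√5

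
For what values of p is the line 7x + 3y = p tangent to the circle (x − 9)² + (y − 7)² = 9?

Tangency holds when the distance from the centre (9, 7) to the line equals the radius 3:
|7·9 + 3·7 − p| / √58 = 3
|p − (84)| = 3√58.

p = 84 ± 3√58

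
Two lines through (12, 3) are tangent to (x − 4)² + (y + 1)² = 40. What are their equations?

3x − y = 33 and x + 3y = 21

Write the tangent as mx − y + (3 − m·(12)) = 0 and set its distance from the centre to 2√10:
[m·(−8) − (−4)]² = 40(m² + 1)
3m² − 8m − 3 = 0, so m = 3 or m = −1/3.
Through (12, 3) these give 3x − y = 33 and x + 3y = 21.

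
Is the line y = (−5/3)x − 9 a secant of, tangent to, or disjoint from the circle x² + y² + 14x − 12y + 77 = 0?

secant

Substituting the line into the circle gives 34x² + 576x + 2394 = 0.
Δ = 331776 − 325584 = 6192.
Two real roots: the line is a secant.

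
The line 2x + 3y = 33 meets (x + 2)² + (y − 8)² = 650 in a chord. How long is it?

The distance from (−2, 8) to the line is 13/√13, and r² = 650.
Chord = 2√(r² − d²) = 2·√(637) = 14√13.

14√13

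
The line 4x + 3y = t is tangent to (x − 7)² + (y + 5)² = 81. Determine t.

t = −32 or t = 58

For a tangent, require d(centre, line) = r = 9.
|4·7 + 3·(−5) − t| / √25 = 9
|t − (13)| = 9·5, so t = 58 or t = −32.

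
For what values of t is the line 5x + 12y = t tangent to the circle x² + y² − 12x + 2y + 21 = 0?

t = −34 or t = 70

The line touches the circle iff its distance from (6, −1) is 4:
|5·6 + 12·(−1) − t| / √169 = 4
|t − (18)| = 4·13, so t = 70 or t = −34.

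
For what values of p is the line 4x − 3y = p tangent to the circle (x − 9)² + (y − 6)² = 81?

For a tangent, require d(centre, line) = r = 9.
|4·9 − 3·6 − p| / √25 = 9
|p − (18)| = 9·5, so p = 63 or p = −27.

p = −27 or p = 63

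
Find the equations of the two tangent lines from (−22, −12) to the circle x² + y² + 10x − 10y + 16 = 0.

3x − 5y = −6 and 5x − 3y = −74

Let a tangent through (−22, −12) have slope m. Its distance from (−5, 5) must equal √34:
[m·(17) − (17)]² = 34(m² + 1)
15m² − 34m + 15 = 0, so m = 3/5 or m = 5/3.
Through (−22, −12) these give 3x − 5y = −6 and 5x − 3y = −74.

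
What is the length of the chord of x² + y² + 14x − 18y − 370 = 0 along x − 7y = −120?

30√2

Centre (−7, 9), r² = 500. Perpendicular distance d from centre to line = |50| / √50 = 50/√50.
Chord = 2√(r² − d²) = 2·√(450) = 30√2.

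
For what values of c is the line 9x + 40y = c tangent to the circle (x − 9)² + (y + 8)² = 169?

For a tangent, require d(centre, line) = r = 13.
|9·9 + 40·(−8) − c| / √1681 = 13
|c − (−239)| = 13·41, so c = 294 or c = −772.

c = −772 or c = 294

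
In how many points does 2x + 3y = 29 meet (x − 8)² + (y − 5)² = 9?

d² = (2·8 + 3·5 − (29))²/13 = 4/13; r² = 9.
Since d² < r², the line cuts the circle twice.

2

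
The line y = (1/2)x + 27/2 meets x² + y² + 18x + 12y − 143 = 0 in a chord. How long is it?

Express y = (27 + x)/2 and substitute into the circle:
5x² + 150x + 805 = 0  ⟹  x² + 30x + 161 = 0
x = −7 or x = −23, giving (−7, 10) and (−23, 2).
Chord length = distance between (−7, 10) and (−23, 2) = √320 = 8√5.

8√5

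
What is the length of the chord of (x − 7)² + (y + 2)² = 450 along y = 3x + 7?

The distance from (7, −2) to the line is 30/√10, and r² = 450.
Chord = 2√(r² − d²) = 2·√(360) = 12√10.

12√10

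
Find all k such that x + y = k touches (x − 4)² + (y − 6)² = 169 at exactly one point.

k = 10 ± 13√2

Tangency holds when the distance from the centre (4, 6) to the line equals the radius 13:
|1·4 + 1·6 − k| / √2 = 13
|k − (10)| = 13√2.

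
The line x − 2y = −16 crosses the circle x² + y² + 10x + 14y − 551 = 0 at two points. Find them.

Express y = (16 + x)/2 and substitute into the circle:
5x² + 100x − 1500 = 0  ⟹  x² + 20x − 300 = 0
x = 10 or x = −30, giving (10, 13) and (−30, −7).

(−30, −7) and (10, 13)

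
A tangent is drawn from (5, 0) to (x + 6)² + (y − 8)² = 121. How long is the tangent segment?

With centre O = (−6, 8), |OP|² = 185 and r² = 121.
Power of the point: PT² = |PO|² − r² = 64, so PT = 8.

8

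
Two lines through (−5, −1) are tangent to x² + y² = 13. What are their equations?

2x + 3y = −13 and 3x − 2y = −13

Write the tangent as mx − y + (−1 − m·(−5)) = 0 and set its distance from the centre to √13:
(5m − (1))² = 13(m² + 1)
6m² − 5m − 6 = 0, so m = −2/3 or m = 3/2.
Through (−5, −1) these give 2x + 3y = −13 and 3x − 2y = −13.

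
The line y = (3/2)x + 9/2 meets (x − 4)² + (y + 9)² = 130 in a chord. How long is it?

2√13

The distance from (4, −9) to the line is 39/√13, and r² = 130.
Half the chord is √(r² − d²) = √(13), so the full chord is 2√13.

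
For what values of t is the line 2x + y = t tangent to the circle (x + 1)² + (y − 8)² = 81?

The line touches the circle iff its distance from (−1, 8) is 9:
|2·(−1) + 1·8 − t| / √5 = 9
|t − (6)| = 9√5.

t = 6 ± 9√5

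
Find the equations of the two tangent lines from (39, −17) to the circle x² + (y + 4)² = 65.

Write the tangent as mx − y + (−17 − m·(39)) = 0 and set its distance from the centre to √65:
(−39m − (13))² = 65(m² + 1)
56m² + 39m + 4 = 0, so m = −1/8 or m = −4/7.
With m = −1/8: x + 8y = −97. With m = −4/7: 4x + 7y = 37.

x + 8y = −97 and 4x + 7y = 37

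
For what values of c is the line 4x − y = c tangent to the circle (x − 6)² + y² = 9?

Tangency holds when the distance from the centre (6, 0) to the line equals the radius 3:
|4·6 − 1·0 − c| / √17 = 3
|c − (24)| = 3√17.

c = 24 ± 3√17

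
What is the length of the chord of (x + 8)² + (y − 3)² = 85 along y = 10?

Centre (−8, 3), r² = 85. Perpendicular distance d from centre to line = |−7| / √1 = 7.
Chord = 2√(r² − d²) = 2·√(36) = 12.

12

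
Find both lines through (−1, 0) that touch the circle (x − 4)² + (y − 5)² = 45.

x + 2y = −1 and 2x + y = −2

Let a tangent through (−1, 0) have slope m. Its distance from (4, 5) must equal 3√5:
(5m − (5))² = 45(m² + 1)
2m² + 5m + 2 = 0, so m = −1/2 or m = −2.
With m = −1/2: x + 2y = −1. With m = −2: 2x + y = −2.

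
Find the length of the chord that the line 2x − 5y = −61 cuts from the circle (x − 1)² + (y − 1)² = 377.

Substitute y = (61 + 2x)/5:
29x² + 174x − 6264 = 0  ⟹  x² + 6x − 216 = 0
x = 12 or x = −18, giving (12, 17) and (−18, 5).
Chord length = distance between (12, 17) and (−18, 5) = √1044 = 6√29.

6√29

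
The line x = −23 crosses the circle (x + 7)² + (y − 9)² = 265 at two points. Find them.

(−23, 6) and (−23, 12)

The line gives x = −23. Substituting into the circle:
y² − 18y + 72 = 0
y = 12 or y = 6, giving (−23, 12) and (−23, 6).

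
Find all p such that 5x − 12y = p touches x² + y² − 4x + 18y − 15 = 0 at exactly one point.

p = −12 or p = 248

The line touches the circle iff its distance from (2, −9) is 10:
|5·2 − 12·(−9) − p| / √169 = 10
|p − (118)| = 10·13, so p = 248 or p = −12.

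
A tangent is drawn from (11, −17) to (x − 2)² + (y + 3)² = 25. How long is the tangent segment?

6√7

Centre (2, −3), r² = 25. |PO|² = (9)² + (−14)² = 277.
By the tangent–radius right angle, tangent length = √(|PO|² − r²) = √252 = 6√7.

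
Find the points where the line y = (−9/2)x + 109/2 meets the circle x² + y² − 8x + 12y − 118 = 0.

(11, 5) and (15, −13)

Express y = (109 − 9x)/2 and substitute into the circle:
85x² − 2210x + 14025 = 0  ⟹  x² − 26x + 165 = 0
x = 15 or x = 11, giving (15, −13) and (11, 5).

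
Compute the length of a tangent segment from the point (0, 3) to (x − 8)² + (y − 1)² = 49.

The centre is (8, 1) and r = 7. The square of the distance from P to the centre is 64 + 4 = 68.
The tangent meets the radius at right angles, so tangent² = |PO|² − r² = 68 − 49 = 19.

√19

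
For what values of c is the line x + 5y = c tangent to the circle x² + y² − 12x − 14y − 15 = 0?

c = 41 ± 10√26

Tangency holds when the distance from the centre (6, 7) to the line equals the radius 10:
|1·6 + 5·7 − c| / √26 = 10
|c − (41)| = 10√26.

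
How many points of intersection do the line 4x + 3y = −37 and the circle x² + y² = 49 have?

d² = (4·0 + 3·0 − (−37))²/25 = 1369/25; r² = 49.
Since d² > r², the line lies outside the circle.

0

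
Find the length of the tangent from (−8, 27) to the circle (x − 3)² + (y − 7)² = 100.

The centre is (3, 7) and r = 10. The square of the distance from P to the centre is 121 + 400 = 521.
By the tangent–radius right angle, tangent length = √(|PO|² − r²) = √421.

√421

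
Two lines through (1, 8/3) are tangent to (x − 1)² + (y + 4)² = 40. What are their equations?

Let a tangent through (1, 8/3) have slope m. Its distance from (1, −4) must equal 2√10:
(0m − (−20/3))² = 40(m² + 1)
9m² − 1 = 0, so m = −1/3 or m = 1/3.
With m = −1/3: x + 3y = 9. With m = 1/3: x − 3y = −7.

x + 3y = 9 and x − 3y = −7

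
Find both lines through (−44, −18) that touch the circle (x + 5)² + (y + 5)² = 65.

Let a tangent through (−44, −18) have slope m. Its distance from (−5, −5) must equal √65:
(39m − (13))² = 65(m² + 1)
56m² − 39m + 4 = 0, so m = 1/8 or m = 4/7.
With m = 1/8: x − 8y = 100. With m = 4/7: 4x − 7y = −50.

x − 8y = 100 and 4x − 7y = −50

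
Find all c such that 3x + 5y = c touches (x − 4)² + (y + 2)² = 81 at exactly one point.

For a tangent, require d(centre, line) = r = 9.
|3·4 + 5·(−2) − c| / √34 = 9
|c − (2)| = 9√34.

c = 2 ± 9√34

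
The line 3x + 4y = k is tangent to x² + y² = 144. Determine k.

k = −60 or k = 60

For a tangent, require d(centre, line) = r = 12.
|3·0 + 4·0 − k| / √25 = 12
|k| = 12·5, so k = 60 or k = −60.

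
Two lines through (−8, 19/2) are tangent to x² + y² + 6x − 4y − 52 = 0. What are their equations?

Let a tangent through (−8, 19/2) have slope m. Its distance from (−3, 2) must equal √65:
(5m − (−15/2))² = 65(m² + 1)
32m² − 60m + 7 = 0, so m = 7/4 or m = 1/8.
Through (−8, 19/2) these give 7x − 4y = −94 and x − 8y = −84.

7x − 4y = −94 and x − 8y = −84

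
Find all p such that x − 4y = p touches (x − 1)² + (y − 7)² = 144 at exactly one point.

For a tangent, require d(centre, line) = r = 12.
|1·1 − 4·7 − p| / √17 = 12
|p − (−27)| = 12√17.

p = −27 ± 12√17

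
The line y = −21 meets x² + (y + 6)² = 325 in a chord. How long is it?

20

Substitute y = −21:
x² − 100 = 0
x = 10 or x = −10, giving (10, −21) and (−10, −21).
|(10, −21) − (−10, −21)| = √((20)² + (0)²) = 20.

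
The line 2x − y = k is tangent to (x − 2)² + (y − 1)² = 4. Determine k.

k = 3 ± 2√5

The line touches the circle iff its distance from (2, 1) is 2:
|2·2 − 1·1 − k| / √5 = 2
|k − (3)| = 2√5.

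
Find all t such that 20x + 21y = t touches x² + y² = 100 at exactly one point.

t = −290 or t = 290

Tangency holds when the distance from the centre (0, 0) to the line equals the radius 10:
|20·0 + 21·0 − t| / √841 = 10
|t| = 10·29, so t = 290 or t = −290.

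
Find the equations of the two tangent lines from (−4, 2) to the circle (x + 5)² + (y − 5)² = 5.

Let a tangent through (−4, 2) have slope m. Its distance from (−5, 5) must equal √5:
[m·(−1) − (3)]² = 5(m² + 1)
2m² − 3m − 2 = 0, so m = −1/2 or m = 2.
With m = −1/2: x + 2y = 0. With m = 2: 2x − y = −10.

x + 2y = 0 and 2x − y = −10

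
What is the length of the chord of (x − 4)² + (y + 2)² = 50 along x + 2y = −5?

6√5

The distance from (4, −2) to the line is 5/√5, and r² = 50.
Half the chord is √(r² − d²) = √(45), so the full chord is 6√5.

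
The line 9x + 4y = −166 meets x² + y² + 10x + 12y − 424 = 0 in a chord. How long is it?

4√97

From the line, y = (−166 − 9x)/4. Substituting:
97x² + 2716x + 12804 = 0  ⟹  x² + 28x + 132 = 0
x = −6 or x = −22, giving (−6, −28) and (−22, 8).
Chord length = distance between (−6, −28) and (−22, 8) = √1552 = 4√97.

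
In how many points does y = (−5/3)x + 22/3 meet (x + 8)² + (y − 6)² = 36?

d² = (5·(−8) + 3·6 − (22))²/34 = 968/17; r² = 36.
Since d² > r², the line lies outside the circle.

0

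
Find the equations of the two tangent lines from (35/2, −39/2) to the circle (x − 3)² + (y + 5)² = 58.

A line y − (−39/2) = m(x − (35/2)) is tangent when its distance from (3, −5) is √58:
[m·(−29/2) − (29/2)]² = 58(m² + 1)
21m² + 58m + 21 = 0, so m = −3/7 or m = −7/3.
Through (35/2, −39/2) these give 3x + 7y = −84 and 7x + 3y = 64.

3x + 7y = −84 and 7x + 3y = 64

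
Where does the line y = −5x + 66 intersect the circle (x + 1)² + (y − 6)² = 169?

Substitute y = −5x + 66:
26x² − 598x + 3432 = 0  ⟹  x² − 23x + 132 = 0
x = 12 or x = 11, giving (12, 6) and (11, 11).

(11, 11) and (12, 6)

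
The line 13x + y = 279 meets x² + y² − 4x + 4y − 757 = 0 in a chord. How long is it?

3√170

The distance from (2, −2) to the line is 255/√170, and r² = 765.
Half the chord is √(r² − d²) = √(765/2), so the full chord is 3√170.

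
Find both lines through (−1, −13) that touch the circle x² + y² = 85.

7x + 6y = −85 and 6x − 7y = 85

A line y − (−13) = m(x − (−1)) is tangent when its distance from (0, 0) is √85:
[m·(1) − (13)]² = 85(m² + 1)
42m² + 13m − 42 = 0, so m = −7/6 or m = 6/7.
Through (−1, −13) these give 7x + 6y = −85 and 6x − 7y = 85.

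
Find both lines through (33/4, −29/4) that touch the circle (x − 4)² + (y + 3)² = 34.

3x − 5y = 61 and 5x − 3y = 63

Let a tangent through (33/4, −29/4) have slope m. Its distance from (4, −3) must equal √34:
(−17/4m − (17/4))² = 34(m² + 1)
15m² − 34m + 15 = 0, so m = 3/5 or m = 5/3.
Through (33/4, −29/4) these give 3x − 5y = 61 and 5x − 3y = 63.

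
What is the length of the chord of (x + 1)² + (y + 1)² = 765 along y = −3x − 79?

9√10

Centre (−1, −1), r² = 765. Perpendicular distance d from centre to line = |75| / √10 = 75/√10.
Half the chord is √(r² − d²) = √(405/2), so the full chord is 9√10.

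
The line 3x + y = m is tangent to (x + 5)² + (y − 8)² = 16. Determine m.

m = −7 ± 4√10

Tangency holds when the distance from the centre (−5, 8) to the line equals the radius 4:
|3·(−5) + 1·8 − m| / √10 = 4
|m − (−7)| = 4√10.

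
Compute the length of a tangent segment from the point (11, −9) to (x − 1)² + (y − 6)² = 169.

Centre (1, 6), r² = 169. |PO|² = (10)² + (−15)² = 325.
By the tangent–radius right angle, tangent length = √(|PO|² − r²) = √156 = 2√39.

2√39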